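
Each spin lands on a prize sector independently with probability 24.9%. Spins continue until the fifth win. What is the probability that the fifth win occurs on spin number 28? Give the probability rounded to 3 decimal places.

Y = trial on which the fifth success occurs; negative binomial, r=5, p=0.249.
P(Y=28) = C(27,4) · p^5 · (1−p)^23
= 17550 · 0.00095719 · 0.0013795 = 0.02317

0.023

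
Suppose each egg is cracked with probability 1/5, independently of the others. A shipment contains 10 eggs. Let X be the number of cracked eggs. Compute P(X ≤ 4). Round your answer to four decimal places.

0.9672

X ~ Binomial(10, 0.20); P(X ≤ 4) = Σ C(10,k) p^k (1−p)^(10−k) over k:
  k=0: C(10,0)·0.20^0·0.80^10 = 0.107374
  k=1: C(10,1)·0.20^1·0.80^9 = 0.268435
  k=2: C(10,2)·0.20^2·0.80^8 = 0.301990
  k=3: C(10,3)·0.20^3·0.80^7 = 0.201327
  k=4: C(10,4)·0.20^4·0.80^6 = 0.088080
Total = 0.967207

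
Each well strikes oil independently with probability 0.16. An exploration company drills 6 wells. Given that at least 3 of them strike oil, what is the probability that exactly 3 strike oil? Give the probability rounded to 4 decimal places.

0.8665

X ~ Binomial(6, 0.16). Want P(X=3 | X≥3) = P(X=3) / P(X≥3).
P(X=3) = C(6,3)·0.16^3·0.84^3 = 0.048554
P(X≥3) = 1 − 0.351298 − 0.401483 − 0.191183 = 0.056036
Ratio = 0.048554 / 0.056036 = 0.866486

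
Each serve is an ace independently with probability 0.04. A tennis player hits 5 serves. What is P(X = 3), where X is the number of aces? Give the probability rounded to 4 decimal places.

X ~ Binomial(n=5, p=0.04).
P(X=3) = C(5,3) · p^3 · (1−p)^2
= 10 · 6.4e-05 · 0.9216 = 0.000590

0.0006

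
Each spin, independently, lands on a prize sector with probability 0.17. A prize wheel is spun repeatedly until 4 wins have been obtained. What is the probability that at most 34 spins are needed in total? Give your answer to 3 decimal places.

0.853

Finishing within 34 spins ⇔ at least 4 successes in the first 34. With X ~ Binomial(34, 0.17), P(Y ≤ 34) = 1 − P(X ≤ 3).
  k=0: C(34,0)·0.17^0·0.83^34 = 0.00177
  k=1: C(34,1)·0.17^1·0.83^33 = 0.01235
  k=2: C(34,2)·0.17^2·0.83^32 = 0.04172
  k=3: C(34,3)·0.17^3·0.83^31 = 0.09115
1 − 0.14699 = 0.85301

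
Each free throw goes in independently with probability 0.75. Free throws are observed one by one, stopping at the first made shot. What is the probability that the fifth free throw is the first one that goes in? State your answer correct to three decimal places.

Geometric (trials to first success), p = 0.75.
P(Y = 5) = (1−p)^4 · p = 0.0039062 · 0.75 = 0.00293

0.003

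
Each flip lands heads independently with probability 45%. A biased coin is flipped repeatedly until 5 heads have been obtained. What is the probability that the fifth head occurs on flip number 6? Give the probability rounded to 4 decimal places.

0.0507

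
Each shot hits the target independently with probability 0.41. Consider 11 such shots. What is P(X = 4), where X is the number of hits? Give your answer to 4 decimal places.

X ~ Binomial(n=11, p=0.41).
P(X=4) = C(11,4) · p^4 · (1−p)^7
= 330 · 0.028258 · 0.024887 = 0.232067

0.2321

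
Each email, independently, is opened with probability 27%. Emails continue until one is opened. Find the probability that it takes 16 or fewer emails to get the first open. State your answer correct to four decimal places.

Y = number of emails to the first success; geometric, p = 0.27.
P(Y ≤ 16) = 1 − (1−p)^16 = 1 − 0.006504 = 0.993496

0.9935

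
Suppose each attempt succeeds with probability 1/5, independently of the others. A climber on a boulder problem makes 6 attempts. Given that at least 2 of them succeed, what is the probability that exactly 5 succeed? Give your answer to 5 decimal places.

X ~ Binomial(6, 0.20). Want P(X=5 | X≥2) = P(X=5) / P(X≥2).
P(X=5) = C(6,5)·0.20^5·0.80^1 = 0.0015360
P(X≥2) = 1 − 0.2621440 − 0.3932160 = 0.3446400
Ratio = 0.0015360 / 0.3446400 = 0.0044568

0.00446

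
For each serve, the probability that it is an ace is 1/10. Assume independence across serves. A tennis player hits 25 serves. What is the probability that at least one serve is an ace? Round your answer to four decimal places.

0.9282

P(at least one) = 1 − P(none) = 1 − (1 − 0.10)^25
= 1 − 0.071790 = 0.928210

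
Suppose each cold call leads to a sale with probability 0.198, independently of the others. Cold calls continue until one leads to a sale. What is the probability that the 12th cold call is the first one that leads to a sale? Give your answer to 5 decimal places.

Geometric (trials to first success), p = 0.198.
P(Y = 12) = (1−p)^11 · p = 0.088291 · 0.198 = 0.0174817

0.01748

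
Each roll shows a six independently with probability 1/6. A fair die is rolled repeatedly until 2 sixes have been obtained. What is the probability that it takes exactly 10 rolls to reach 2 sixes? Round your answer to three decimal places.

0.058

Y = trial on which the second success occurs; negative binomial, r=2, p=0.166667.
P(Y=10) = C(9,1) · p^2 · (1−p)^8
= 9 · 0.027778 · 0.23257 = 0.05814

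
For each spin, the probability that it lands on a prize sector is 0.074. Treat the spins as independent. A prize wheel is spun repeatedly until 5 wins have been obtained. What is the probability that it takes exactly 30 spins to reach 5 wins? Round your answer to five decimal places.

0.00771

Y = trial on which the fifth success occurs; negative binomial, r=5, p=0.074.
P(Y=30) = C(29,4) · p^5 · (1−p)^25
= 23751 · 2.219e-06 · 0.14631 = 0.0077111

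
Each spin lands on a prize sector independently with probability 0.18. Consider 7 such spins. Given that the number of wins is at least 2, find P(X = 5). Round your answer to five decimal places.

0.00726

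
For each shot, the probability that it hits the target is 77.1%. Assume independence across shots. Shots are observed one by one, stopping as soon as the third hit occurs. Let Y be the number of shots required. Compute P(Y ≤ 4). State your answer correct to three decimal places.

0.773

Finishing within 4 shots ⇔ at least 3 successes in the first 4. With X ~ Binomial(4, 0.771), P(Y ≤ 4) = 1 − P(X ≤ 2).
  k=0: C(4,0)·0.771^0·0.229^4 = 0.00275
  k=1: C(4,1)·0.771^1·0.229^3 = 0.03704
  k=2: C(4,2)·0.771^2·0.229^2 = 0.18704
1 − 0.22682 = 0.77318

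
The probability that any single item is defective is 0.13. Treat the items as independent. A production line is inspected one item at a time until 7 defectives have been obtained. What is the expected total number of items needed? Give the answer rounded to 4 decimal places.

53.8462

Y = total items until the seventh success; negative binomial with r=7, p=0.13.
E[Y] = r / p = 7 / 0.13 = 53.846154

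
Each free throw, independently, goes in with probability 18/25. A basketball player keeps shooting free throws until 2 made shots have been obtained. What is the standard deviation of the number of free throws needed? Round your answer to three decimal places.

Y = total free throws until the second success; negative binomial with r=2, p=0.72.
SD(Y) = √[r(1−p)/p²] = √(1.08025) = 1.03935

1.039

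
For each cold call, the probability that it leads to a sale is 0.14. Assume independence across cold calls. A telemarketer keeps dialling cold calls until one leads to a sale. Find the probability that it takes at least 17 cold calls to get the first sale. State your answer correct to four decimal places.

Y = number of cold calls to the first success; geometric, p = 0.14.
P(Y > 16) = P(first 16 all fail) = (1−p)^16 = 0.089531

0.0895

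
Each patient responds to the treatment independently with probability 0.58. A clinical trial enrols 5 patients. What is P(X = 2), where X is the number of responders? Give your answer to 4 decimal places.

0.2492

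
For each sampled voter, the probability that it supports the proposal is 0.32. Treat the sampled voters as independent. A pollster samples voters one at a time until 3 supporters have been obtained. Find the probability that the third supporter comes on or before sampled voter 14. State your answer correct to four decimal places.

Finishing within 14 sampled voters ⇔ at least 3 successes in the first 14. With X ~ Binomial(14, 0.32), P(Y ≤ 14) = 1 − P(X ≤ 2).
  k=0: C(14,0)·0.32^0·0.68^14 = 0.004520
  k=1: C(14,1)·0.32^1·0.68^13 = 0.029778
  k=2: C(14,2)·0.32^2·0.68^12 = 0.091085
1 − 0.125383 = 0.874617

0.8746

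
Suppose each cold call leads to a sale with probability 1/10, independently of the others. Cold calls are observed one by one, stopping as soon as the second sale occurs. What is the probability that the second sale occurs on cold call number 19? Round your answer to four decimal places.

Y = trial on which the second success occurs; negative binomial, r=2, p=0.10.
P(Y=19) = C(18,1) · p^2 · (1−p)^17
= 18 · 0.01 · 0.16677 = 0.030019

0.0300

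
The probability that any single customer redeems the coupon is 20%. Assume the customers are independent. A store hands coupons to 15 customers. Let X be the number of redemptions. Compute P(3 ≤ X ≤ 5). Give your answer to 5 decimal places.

X ~ Binomial(15, 0.20); P(3 ≤ X ≤ 5) = Σ C(15,k) p^k (1−p)^(15−k) over k:
  k=3: C(15,3)·0.20^3·0.80^12 = 0.2501389
  k=4: C(15,4)·0.20^4·0.80^11 = 0.1876042
  k=5: C(15,5)·0.20^5·0.80^10 = 0.1031823
Total = 0.5409254

0.54093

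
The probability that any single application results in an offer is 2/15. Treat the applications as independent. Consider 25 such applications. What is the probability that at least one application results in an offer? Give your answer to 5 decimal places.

0.97206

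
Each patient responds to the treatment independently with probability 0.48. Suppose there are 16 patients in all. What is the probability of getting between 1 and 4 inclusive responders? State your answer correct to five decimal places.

0.05370

X ~ Binomial(16, 0.48); P(1 ≤ X ≤ 4) = Σ C(16,k) p^k (1−p)^(16−k) over k:
  k=1: C(16,1)·0.48^1·0.52^15 = 0.0004221
  k=2: C(16,2)·0.48^2·0.52^14 = 0.0029222
  k=3: C(16,3)·0.48^3·0.52^13 = 0.0125880
  k=4: C(16,4)·0.48^4·0.52^12 = 0.0377639
Total = 0.0536961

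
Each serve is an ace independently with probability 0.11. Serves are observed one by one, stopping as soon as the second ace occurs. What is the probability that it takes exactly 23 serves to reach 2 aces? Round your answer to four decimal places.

0.0230

Y = trial on which the second success occurs; negative binomial, r=2, p=0.11.
P(Y=23) = C(22,1) · p^2 · (1−p)^21
= 22 · 0.0121 · 0.086535 = 0.023036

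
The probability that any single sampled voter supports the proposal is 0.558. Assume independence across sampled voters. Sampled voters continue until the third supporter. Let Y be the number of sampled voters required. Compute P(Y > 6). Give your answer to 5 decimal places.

0.24219

Needing more than 6 sampled voters ⇔ fewer than 3 successes in the first 6. With X ~ Binomial(6, 0.558), P(Y > 6) = P(X ≤ 2).
  k=0: C(6,0)·0.558^0·0.442^6 = 0.0074565
  k=1: C(6,1)·0.558^1·0.442^5 = 0.0564803
  k=2: C(6,2)·0.558^2·0.442^4 = 0.1782579
P(X ≤ 2) = 0.2421946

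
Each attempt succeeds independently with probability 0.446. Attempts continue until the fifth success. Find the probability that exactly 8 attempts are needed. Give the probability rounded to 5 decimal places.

0.10502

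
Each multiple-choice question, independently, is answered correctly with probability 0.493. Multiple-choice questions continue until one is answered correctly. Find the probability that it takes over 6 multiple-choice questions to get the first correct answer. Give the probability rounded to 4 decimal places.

0.0170

Y = number of multiple-choice questions to the first success; geometric, p = 0.493.
P(Y > 6) = P(first 6 all fail) = (1−p)^6 = 0.016984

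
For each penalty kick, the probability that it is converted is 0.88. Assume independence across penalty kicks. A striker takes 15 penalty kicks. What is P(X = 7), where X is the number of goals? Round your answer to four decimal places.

X ~ Binomial(n=15, p=0.88).
P(X=7) = C(15,7) · p^7 · (1−p)^8
= 6435 · 0.40868 · 4.2998e-08 = 0.000113

0.0001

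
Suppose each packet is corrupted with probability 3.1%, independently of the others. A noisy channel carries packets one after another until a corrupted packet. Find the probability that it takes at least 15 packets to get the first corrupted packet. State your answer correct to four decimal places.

0.6435

Y = number of packets to the first success; geometric, p = 0.031.
P(Y > 14) = P(first 14 all fail) = (1−p)^14 = 0.643477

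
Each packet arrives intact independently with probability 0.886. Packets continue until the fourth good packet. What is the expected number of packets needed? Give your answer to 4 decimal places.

Y = total packets until the fourth success; negative binomial with r=4, p=0.886.
E[Y] = r / p = 4 / 0.886 = 4.514673

4.5147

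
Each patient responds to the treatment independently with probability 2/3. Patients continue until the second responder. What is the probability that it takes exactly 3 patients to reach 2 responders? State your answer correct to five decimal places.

0.29630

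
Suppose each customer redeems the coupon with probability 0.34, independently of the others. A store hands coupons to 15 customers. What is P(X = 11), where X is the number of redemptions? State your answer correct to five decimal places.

0.00182

X ~ Binomial(n=15, p=0.34).
P(X=11) = C(15,11) · p^11 · (1−p)^4
= 1365 · 7.0189e-06 · 0.18975 = 0.0018179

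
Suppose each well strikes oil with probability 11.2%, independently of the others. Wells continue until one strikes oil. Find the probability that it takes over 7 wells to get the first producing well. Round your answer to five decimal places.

0.43540

Y = number of wells to the first success; geometric, p = 0.112.
P(Y > 7) = P(first 7 all fail) = (1−p)^7 = 0.4354023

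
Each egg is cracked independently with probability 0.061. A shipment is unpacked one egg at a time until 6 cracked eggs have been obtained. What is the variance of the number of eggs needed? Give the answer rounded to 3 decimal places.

Y = total eggs until the sixth success; negative binomial with r=6, p=0.061.
Var(Y) = r(1−p)/p² = 6·0.939 / 0.061² = 1514.10911

1514.109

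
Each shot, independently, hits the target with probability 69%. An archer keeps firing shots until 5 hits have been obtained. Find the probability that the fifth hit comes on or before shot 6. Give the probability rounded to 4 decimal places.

0.3988

Finishing within 6 shots ⇔ at least 5 successes in the first 6. With X ~ Binomial(6, 0.69), P(Y ≤ 6) = 1 − P(X ≤ 4).
  k=0: C(6,0)·0.69^0·0.31^6 = 0.000888
  k=1: C(6,1)·0.69^1·0.31^5 = 0.011852
  k=2: C(6,2)·0.69^2·0.31^4 = 0.065953
  k=3: C(6,3)·0.69^3·0.31^3 = 0.195732
  k=4: C(6,4)·0.69^4·0.31^2 = 0.326747
1 − 0.601172 = 0.398828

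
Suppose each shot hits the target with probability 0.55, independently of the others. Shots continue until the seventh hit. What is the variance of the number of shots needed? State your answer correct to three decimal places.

10.413

Y = total shots until the seventh success; negative binomial with r=7, p=0.55.
Var(Y) = r(1−p)/p² = 7·0.45 / 0.55² = 10.41322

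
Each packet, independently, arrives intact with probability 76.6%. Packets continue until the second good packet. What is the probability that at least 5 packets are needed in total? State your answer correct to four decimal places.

Needing more than 4 packets ⇔ fewer than 2 successes in the first 4. With X ~ Binomial(4, 0.766), P(Y > 4) = P(X ≤ 1).
  k=0: C(4,0)·0.766^0·0.234^4 = 0.002998
  k=1: C(4,1)·0.766^1·0.234^3 = 0.039259
P(X ≤ 1) = 0.042257

0.0423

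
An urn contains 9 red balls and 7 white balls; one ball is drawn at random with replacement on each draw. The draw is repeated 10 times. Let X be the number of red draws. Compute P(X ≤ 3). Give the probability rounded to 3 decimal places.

X ~ Binomial(10, 0.5625); P(X ≤ 3) = Σ C(10,k) p^k (1−p)^(10−k) over k:
  k=0: C(10,0)·0.5625^0·0.4375^10 = 0.00026
  k=1: C(10,1)·0.5625^1·0.4375^9 = 0.00330
  k=2: C(10,2)·0.5625^2·0.4375^8 = 0.01911
  k=3: C(10,3)·0.5625^3·0.4375^7 = 0.06552
Total = 0.08819

0.088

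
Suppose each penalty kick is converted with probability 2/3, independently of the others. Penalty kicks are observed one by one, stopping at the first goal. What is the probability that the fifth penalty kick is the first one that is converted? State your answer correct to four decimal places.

0.0082

Geometric (trials to first success), p = 0.666667.
P(Y = 5) = (1−p)^4 · p = 0.012346 · 0.666667 = 0.008230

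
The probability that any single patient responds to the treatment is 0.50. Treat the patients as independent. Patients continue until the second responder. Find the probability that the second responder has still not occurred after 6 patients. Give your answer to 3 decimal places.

Needing more than 6 patients ⇔ fewer than 2 successes in the first 6. With X ~ Binomial(6, 0.50), P(Y > 6) = P(X ≤ 1).
  k=0: C(6,0)·0.50^0·0.50^6 = 0.01562
  k=1: C(6,1)·0.50^1·0.50^5 = 0.09375
P(X ≤ 1) = 0.10938

0.109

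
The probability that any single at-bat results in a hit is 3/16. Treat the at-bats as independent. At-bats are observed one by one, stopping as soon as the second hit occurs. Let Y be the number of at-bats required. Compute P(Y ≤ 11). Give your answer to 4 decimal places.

0.6395

Finishing within 11 at-bats ⇔ at least 2 successes in the first 11. With X ~ Binomial(11, 0.1875), P(Y ≤ 11) = 1 − P(X ≤ 1).
  k=0: C(11,0)·0.1875^0·0.8125^11 = 0.101873
  k=1: C(11,1)·0.1875^1·0.8125^10 = 0.258599
1 − 0.360472 = 0.639528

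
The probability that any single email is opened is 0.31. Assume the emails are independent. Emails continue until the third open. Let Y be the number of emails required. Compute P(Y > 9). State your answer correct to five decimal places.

Needing more than 9 emails ⇔ fewer than 3 successes in the first 9. With X ~ Binomial(9, 0.31), P(Y > 9) = P(X ≤ 2).
  k=0: C(9,0)·0.31^0·0.69^9 = 0.0354521
  k=1: C(9,1)·0.31^1·0.69^8 = 0.1433497
  k=2: C(9,2)·0.31^2·0.69^7 = 0.2576140
P(X ≤ 2) = 0.4364159

0.43642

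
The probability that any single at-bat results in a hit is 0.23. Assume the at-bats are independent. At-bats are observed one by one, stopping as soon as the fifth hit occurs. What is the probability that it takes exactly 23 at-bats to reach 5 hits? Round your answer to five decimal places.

Y = trial on which the fifth success occurs; negative binomial, r=5, p=0.23.
P(Y=23) = C(22,4) · p^5 · (1−p)^18
= 7315 · 0.00064363 · 0.0090538 = 0.0426272

0.04263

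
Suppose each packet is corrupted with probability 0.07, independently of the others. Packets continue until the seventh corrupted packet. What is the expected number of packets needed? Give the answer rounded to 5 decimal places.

100.00000

Y = total packets until the seventh success; negative binomial with r=7, p=0.07.
E[Y] = r / p = 7 / 0.07 = 100.0000000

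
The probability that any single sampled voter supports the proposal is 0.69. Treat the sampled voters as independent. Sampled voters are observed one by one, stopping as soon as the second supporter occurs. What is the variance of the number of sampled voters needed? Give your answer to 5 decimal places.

1.30225

Y = total sampled voters until the second success; negative binomial with r=2, p=0.69.
Var(Y) = r(1−p)/p² = 2·0.31 / 0.69² = 1.3022474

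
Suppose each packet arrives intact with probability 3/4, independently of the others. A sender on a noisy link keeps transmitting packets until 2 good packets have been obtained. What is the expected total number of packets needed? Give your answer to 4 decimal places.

Y = total packets until the second success; negative binomial with r=2, p=0.75.
E[Y] = r / p = 2 / 0.75 = 2.666667

2.6667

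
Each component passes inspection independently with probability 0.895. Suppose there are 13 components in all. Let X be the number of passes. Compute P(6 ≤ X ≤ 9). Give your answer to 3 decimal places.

0.040

X ~ Binomial(13, 0.895); P(6 ≤ X ≤ 9) = Σ C(13,k) p^k (1−p)^(13−k) over k:
  k=6: C(13,6)·0.895^6·0.105^7 = 0.00012
  k=7: C(13,7)·0.895^7·0.105^6 = 0.00106
  k=8: C(13,8)·0.895^8·0.105^5 = 0.00676
  k=9: C(13,9)·0.895^9·0.105^4 = 0.03202
Total = 0.03997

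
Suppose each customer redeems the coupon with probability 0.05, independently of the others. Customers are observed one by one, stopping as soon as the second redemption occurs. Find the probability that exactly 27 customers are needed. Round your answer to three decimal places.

0.018

Y = trial on which the second success occurs; negative binomial, r=2, p=0.05.
P(Y=27) = C(26,1) · p^2 · (1−p)^25
= 26 · 0.0025 · 0.27739 = 0.01803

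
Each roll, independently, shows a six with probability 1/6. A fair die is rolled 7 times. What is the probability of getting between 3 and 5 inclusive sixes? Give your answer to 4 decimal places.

X ~ Binomial(7, 0.166667); P(3 ≤ X ≤ 5) = Σ C(7,k) p^k (1−p)^(7−k) over k:
  k=3: C(7,3)·0.166667^3·0.833333^4 = 0.078143
  k=4: C(7,4)·0.166667^4·0.833333^3 = 0.015629
  k=5: C(7,5)·0.166667^5·0.833333^2 = 0.001875
Total = 0.095647

0.0956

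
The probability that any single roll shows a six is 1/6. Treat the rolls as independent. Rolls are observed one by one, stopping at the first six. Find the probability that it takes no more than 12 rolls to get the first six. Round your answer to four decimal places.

0.8878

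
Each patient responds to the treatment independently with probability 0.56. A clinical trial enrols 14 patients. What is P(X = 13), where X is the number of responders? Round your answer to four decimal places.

0.0033

X ~ Binomial(n=14, p=0.56).
P(X=13) = C(14,13) · p^13 · (1−p)^1
= 14 · 0.00053265 · 0.44 = 0.003281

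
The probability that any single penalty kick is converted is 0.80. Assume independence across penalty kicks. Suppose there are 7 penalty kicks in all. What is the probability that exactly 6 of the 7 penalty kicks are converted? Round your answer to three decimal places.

0.367

X ~ Binomial(n=7, p=0.80).
P(X=6) = C(7,6) · p^6 · (1−p)^1
= 7 · 0.26214 · 0.2 = 0.36700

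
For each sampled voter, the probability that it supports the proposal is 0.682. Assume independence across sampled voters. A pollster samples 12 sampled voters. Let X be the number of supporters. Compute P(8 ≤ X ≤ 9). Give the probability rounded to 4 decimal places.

X ~ Binomial(12, 0.682); P(8 ≤ X ≤ 9) = Σ C(12,k) p^k (1−p)^(12−k) over k:
  k=8: C(12,8)·0.682^8·0.318^4 = 0.236913
  k=9: C(12,9)·0.682^9·0.318^3 = 0.225821
Total = 0.462733

0.4627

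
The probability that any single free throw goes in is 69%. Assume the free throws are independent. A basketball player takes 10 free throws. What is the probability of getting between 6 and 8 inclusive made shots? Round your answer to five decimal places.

X ~ Binomial(10, 0.69); P(6 ≤ X ≤ 8) = Σ C(10,k) p^k (1−p)^(10−k) over k:
  k=6: C(10,6)·0.69^6·0.31^4 = 0.2092958
  k=7: C(10,7)·0.69^7·0.31^3 = 0.2662012
  k=8: C(10,8)·0.69^8·0.31^2 = 0.2221921
Total = 0.6976891

0.69769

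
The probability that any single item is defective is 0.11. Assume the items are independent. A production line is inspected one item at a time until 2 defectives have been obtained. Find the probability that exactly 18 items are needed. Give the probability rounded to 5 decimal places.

Y = trial on which the second success occurs; negative binomial, r=2, p=0.11.
P(Y=18) = C(17,1) · p^2 · (1−p)^16
= 17 · 0.0121 · 0.15497 = 0.0318768

0.03188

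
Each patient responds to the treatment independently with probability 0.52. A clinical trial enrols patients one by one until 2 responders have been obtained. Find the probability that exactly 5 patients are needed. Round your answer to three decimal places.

0.120

Y = trial on which the second success occurs; negative binomial, r=2, p=0.52.
P(Y=5) = C(4,1) · p^2 · (1−p)^3
= 4 · 0.2704 · 0.11059 = 0.11962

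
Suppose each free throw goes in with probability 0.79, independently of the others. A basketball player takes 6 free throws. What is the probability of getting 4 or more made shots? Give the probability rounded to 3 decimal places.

0.888

X ~ Binomial(6, 0.79); P(X ≥ 4) = Σ C(6,k) p^k (1−p)^(6−k) over k:
  k=4: C(6,4)·0.79^4·0.21^2 = 0.25765
  k=5: C(6,5)·0.79^5·0.21^1 = 0.38771
  k=6: C(6,6)·0.79^6·0.21^0 = 0.24309
Total = 0.88845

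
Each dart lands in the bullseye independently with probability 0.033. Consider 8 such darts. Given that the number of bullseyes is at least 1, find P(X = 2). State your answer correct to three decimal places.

0.106

X ~ Binomial(8, 0.033). Want P(X=2 | X≥1) = P(X=2) / P(X≥1).
P(X=2) = C(8,2)·0.033^2·0.967^6 = 0.02493
P(X≥1) = 1 − 0.76456 = 0.23544
Ratio = 0.02493 / 0.23544 = 0.10589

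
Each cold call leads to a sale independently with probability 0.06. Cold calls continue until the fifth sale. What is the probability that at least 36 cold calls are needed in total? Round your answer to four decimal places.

Needing more than 35 cold calls ⇔ fewer than 5 successes in the first 35. With X ~ Binomial(35, 0.06), P(Y > 35) = P(X ≤ 4).
  k=0: C(35,0)·0.06^0·0.94^35 = 0.114677
  k=1: C(35,1)·0.06^1·0.94^34 = 0.256192
  k=2: C(35,2)·0.06^2·0.94^33 = 0.277996
  k=3: C(35,3)·0.06^3·0.94^32 = 0.195189
  k=4: C(35,4)·0.06^4·0.94^31 = 0.099671
P(X ≤ 4) = 0.943725

0.9437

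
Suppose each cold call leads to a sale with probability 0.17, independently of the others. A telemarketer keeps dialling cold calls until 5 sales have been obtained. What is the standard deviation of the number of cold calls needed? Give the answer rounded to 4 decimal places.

Y = total cold calls until the fifth success; negative binomial with r=5, p=0.17.
SD(Y) = √[r(1−p)/p²] = √(143.598616) = 11.983264

11.9833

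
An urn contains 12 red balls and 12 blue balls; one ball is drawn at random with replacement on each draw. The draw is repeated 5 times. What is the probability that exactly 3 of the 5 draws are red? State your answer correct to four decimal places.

0.3125

X ~ Binomial(n=5, p=0.50).
P(X=3) = C(5,3) · p^3 · (1−p)^2
= 10 · 0.125 · 0.25 = 0.312500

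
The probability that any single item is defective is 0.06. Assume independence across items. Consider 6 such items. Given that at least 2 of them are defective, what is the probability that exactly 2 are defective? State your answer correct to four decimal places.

0.9180

X ~ Binomial(6, 0.06). Want P(X=2 | X≥2) = P(X=2) / P(X≥2).
P(X=2) = C(6,2)·0.06^2·0.94^4 = 0.042160
P(X≥2) = 1 − 0.689870 − 0.264205 = 0.045925
Ratio = 0.042160 / 0.045925 = 0.918033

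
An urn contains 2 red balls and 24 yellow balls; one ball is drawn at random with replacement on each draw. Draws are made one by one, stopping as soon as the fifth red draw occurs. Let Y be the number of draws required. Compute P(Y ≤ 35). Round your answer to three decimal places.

Finishing within 35 draws ⇔ at least 5 successes in the first 35. With X ~ Binomial(35, 0.076923), P(Y ≤ 35) = 1 − P(X ≤ 4).
  k=0: C(35,0)·0.076923^0·0.923077^35 = 0.06072
  k=1: C(35,1)·0.076923^1·0.923077^34 = 0.17710
  k=2: C(35,2)·0.076923^2·0.923077^33 = 0.25089
  k=3: C(35,3)·0.076923^3·0.923077^32 = 0.22998
  k=4: C(35,4)·0.076923^4·0.923077^31 = 0.15332
1 − 0.87201 = 0.12799

0.128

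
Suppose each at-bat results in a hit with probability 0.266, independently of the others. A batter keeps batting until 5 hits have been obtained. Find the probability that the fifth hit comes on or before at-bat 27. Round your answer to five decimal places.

0.88204

Finishing within 27 at-bats ⇔ at least 5 successes in the first 27. With X ~ Binomial(27, 0.266), P(Y ≤ 27) = 1 − P(X ≤ 4).
  k=0: C(27,0)·0.266^0·0.734^27 = 0.0002365
  k=1: C(27,1)·0.266^1·0.734^26 = 0.0023139
  k=2: C(27,2)·0.266^2·0.734^25 = 0.0109011
  k=3: C(27,3)·0.266^3·0.734^24 = 0.0329212
  k=4: C(27,4)·0.266^4·0.734^23 = 0.0715835
1 − 0.1179563 = 0.8820437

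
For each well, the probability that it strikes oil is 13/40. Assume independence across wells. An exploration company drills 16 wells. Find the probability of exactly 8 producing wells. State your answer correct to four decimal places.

0.0690

X ~ Binomial(n=16, p=0.325).
P(X=8) = C(16,8) · p^8 · (1−p)^8
= 12870 · 0.00012447 · 0.043095 = 0.069036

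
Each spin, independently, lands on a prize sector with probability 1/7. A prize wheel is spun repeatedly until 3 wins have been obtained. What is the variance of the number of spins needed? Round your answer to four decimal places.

126.0000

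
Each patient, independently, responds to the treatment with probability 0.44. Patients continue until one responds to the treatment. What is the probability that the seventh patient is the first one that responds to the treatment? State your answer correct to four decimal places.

Geometric (trials to first success), p = 0.44.
P(Y = 7) = (1−p)^6 · p = 0.030841 · 0.44 = 0.013570

0.0136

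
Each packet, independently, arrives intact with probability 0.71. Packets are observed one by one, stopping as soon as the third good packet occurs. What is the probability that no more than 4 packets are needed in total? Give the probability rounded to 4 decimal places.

Finishing within 4 packets ⇔ at least 3 successes in the first 4. With X ~ Binomial(4, 0.71), P(Y ≤ 4) = 1 − P(X ≤ 2).
  k=0: C(4,0)·0.71^0·0.29^4 = 0.007073
  k=1: C(4,1)·0.71^1·0.29^3 = 0.069265
  k=2: C(4,2)·0.71^2·0.29^2 = 0.254369
1 − 0.330706 = 0.669294

0.6693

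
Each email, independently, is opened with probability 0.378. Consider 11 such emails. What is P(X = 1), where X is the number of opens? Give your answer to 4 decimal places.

X ~ Binomial(n=11, p=0.378).
P(X=1) = C(11,1) · p^1 · (1−p)^10
= 11 · 0.378 · 0.0086677 = 0.036040

0.0360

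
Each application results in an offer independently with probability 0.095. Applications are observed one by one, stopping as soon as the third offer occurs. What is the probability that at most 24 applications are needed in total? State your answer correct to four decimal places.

Finishing within 24 applications ⇔ at least 3 successes in the first 24. With X ~ Binomial(24, 0.095), P(Y ≤ 24) = 1 − P(X ≤ 2).
  k=0: C(24,0)·0.095^0·0.905^24 = 0.091110
  k=1: C(24,1)·0.095^1·0.905^23 = 0.229537
  k=2: C(24,2)·0.095^2·0.905^22 = 0.277093
1 − 0.597739 = 0.402261

0.4023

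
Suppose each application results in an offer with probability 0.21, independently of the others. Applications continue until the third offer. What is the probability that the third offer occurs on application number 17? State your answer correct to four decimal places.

0.0410

Y = trial on which the third success occurs; negative binomial, r=3, p=0.21.
P(Y=17) = C(16,2) · p^3 · (1−p)^14
= 120 · 0.009261 · 0.036879 = 0.040984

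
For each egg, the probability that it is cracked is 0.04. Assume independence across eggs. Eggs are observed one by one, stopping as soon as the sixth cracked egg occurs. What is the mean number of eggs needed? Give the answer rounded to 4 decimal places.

150.0000

Y = total eggs until the sixth success; negative binomial with r=6, p=0.04.
E[Y] = r / p = 6 / 0.04 = 150.000000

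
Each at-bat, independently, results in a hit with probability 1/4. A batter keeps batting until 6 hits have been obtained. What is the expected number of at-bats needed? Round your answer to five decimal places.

Y = total at-bats until the sixth success; negative binomial with r=6, p=0.25.
E[Y] = r / p = 6 / 0.25 = 24.0000000

24.00000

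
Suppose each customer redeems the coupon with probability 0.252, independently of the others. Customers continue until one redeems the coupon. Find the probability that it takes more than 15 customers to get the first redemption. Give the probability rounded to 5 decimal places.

0.01284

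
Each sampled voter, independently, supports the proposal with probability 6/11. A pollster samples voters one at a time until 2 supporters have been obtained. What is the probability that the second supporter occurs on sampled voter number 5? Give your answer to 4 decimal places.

Y = trial on which the second success occurs; negative binomial, r=2, p=0.545455.
P(Y=5) = C(4,1) · p^2 · (1−p)^3
= 4 · 0.29752 · 0.093914 = 0.111766

0.1118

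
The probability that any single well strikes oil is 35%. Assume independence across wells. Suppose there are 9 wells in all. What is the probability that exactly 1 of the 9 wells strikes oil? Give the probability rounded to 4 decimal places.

0.1004

X ~ Binomial(n=9, p=0.35).
P(X=1) = C(9,1) · p^1 · (1−p)^8
= 9 · 0.35 · 0.031864 = 0.100373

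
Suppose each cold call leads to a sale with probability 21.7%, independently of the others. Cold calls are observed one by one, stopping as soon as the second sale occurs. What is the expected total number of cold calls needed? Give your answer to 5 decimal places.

9.21659

Y = total cold calls until the second success; negative binomial with r=2, p=0.217.
E[Y] = r / p = 2 / 0.217 = 9.2165899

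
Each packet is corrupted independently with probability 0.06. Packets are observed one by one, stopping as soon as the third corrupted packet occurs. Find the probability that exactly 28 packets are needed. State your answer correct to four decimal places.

0.0161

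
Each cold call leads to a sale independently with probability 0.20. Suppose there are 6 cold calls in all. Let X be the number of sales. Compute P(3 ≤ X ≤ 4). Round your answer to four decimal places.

0.0973

X ~ Binomial(6, 0.20); P(3 ≤ X ≤ 4) = Σ C(6,k) p^k (1−p)^(6−k) over k:
  k=3: C(6,3)·0.20^3·0.80^3 = 0.081920
  k=4: C(6,4)·0.20^4·0.80^2 = 0.015360
Total = 0.097280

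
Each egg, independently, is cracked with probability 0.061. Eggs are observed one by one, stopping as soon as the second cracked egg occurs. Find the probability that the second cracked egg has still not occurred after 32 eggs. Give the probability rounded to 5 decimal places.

0.41085

Needing more than 32 eggs ⇔ fewer than 2 successes in the first 32. With X ~ Binomial(32, 0.061), P(Y > 32) = P(X ≤ 1).
  k=0: C(32,0)·0.061^0·0.939^32 = 0.1334440
  k=1: C(32,1)·0.061^1·0.939^31 = 0.2774043
P(X ≤ 1) = 0.4108483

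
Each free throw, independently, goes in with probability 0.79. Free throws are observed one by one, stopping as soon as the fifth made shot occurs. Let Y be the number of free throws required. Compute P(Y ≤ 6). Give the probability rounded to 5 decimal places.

0.63080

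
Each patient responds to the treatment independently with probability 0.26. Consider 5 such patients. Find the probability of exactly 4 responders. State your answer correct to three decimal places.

0.017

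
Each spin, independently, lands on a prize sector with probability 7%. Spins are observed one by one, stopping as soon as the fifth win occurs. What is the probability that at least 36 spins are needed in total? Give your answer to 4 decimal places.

0.9052

Needing more than 35 spins ⇔ fewer than 5 successes in the first 35. With X ~ Binomial(35, 0.07), P(Y > 35) = P(X ≤ 4).
  k=0: C(35,0)·0.07^0·0.93^35 = 0.078868
  k=1: C(35,1)·0.07^1·0.93^34 = 0.207772
  k=2: C(35,2)·0.07^2·0.93^33 = 0.265858
  k=3: C(35,3)·0.07^3·0.93^32 = 0.220119
  k=4: C(35,4)·0.07^4·0.93^31 = 0.132545
P(X ≤ 4) = 0.905163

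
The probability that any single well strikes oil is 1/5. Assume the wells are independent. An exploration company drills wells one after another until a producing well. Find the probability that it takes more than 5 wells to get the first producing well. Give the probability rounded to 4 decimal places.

Y = number of wells to the first success; geometric, p = 0.20.
P(Y > 5) = P(first 5 all fail) = (1−p)^5 = 0.327680

0.3277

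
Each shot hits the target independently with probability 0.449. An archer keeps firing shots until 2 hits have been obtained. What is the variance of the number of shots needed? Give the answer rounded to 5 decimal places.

5.46624

Y = total shots until the second success; negative binomial with r=2, p=0.449.
Var(Y) = r(1−p)/p² = 2·0.551 / 0.449² = 5.4662427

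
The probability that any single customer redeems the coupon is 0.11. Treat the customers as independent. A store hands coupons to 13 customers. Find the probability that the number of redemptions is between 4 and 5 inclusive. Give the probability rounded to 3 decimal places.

X ~ Binomial(13, 0.11); P(4 ≤ X ≤ 5) = Σ C(13,k) p^k (1−p)^(13−k) over k:
  k=4: C(13,4)·0.11^4·0.89^9 = 0.03668
  k=5: C(13,5)·0.11^5·0.89^8 = 0.00816
Total = 0.04484

0.045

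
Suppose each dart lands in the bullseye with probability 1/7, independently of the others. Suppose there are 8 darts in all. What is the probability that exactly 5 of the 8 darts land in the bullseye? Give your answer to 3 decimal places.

X ~ Binomial(n=8, p=0.142857).
P(X=5) = C(8,5) · p^5 · (1−p)^3
= 56 · 5.9499e-05 · 0.62974 = 0.00210

0.002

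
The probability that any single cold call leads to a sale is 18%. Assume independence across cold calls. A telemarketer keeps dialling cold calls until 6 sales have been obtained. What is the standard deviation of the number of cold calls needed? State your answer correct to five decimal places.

Y = total cold calls until the sixth success; negative binomial with r=6, p=0.18.
SD(Y) = √[r(1−p)/p²] = √(151.8518519) = 12.3228183

12.32282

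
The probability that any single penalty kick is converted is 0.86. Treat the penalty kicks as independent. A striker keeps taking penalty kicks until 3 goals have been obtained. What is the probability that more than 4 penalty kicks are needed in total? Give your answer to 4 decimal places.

0.0968

Needing more than 4 penalty kicks ⇔ fewer than 3 successes in the first 4. With X ~ Binomial(4, 0.86), P(Y > 4) = P(X ≤ 2).
  k=0: C(4,0)·0.86^0·0.14^4 = 0.000384
  k=1: C(4,1)·0.86^1·0.14^3 = 0.009439
  k=2: C(4,2)·0.86^2·0.14^2 = 0.086977
P(X ≤ 2) = 0.096800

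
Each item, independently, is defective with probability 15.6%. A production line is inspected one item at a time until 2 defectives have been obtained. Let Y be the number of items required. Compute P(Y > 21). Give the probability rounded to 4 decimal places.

Needing more than 21 items ⇔ fewer than 2 successes in the first 21. With X ~ Binomial(21, 0.156), P(Y > 21) = P(X ≤ 1).
  k=0: C(21,0)·0.156^0·0.844^21 = 0.028392
  k=1: C(21,1)·0.156^1·0.844^20 = 0.110203
P(X ≤ 1) = 0.138595

0.1386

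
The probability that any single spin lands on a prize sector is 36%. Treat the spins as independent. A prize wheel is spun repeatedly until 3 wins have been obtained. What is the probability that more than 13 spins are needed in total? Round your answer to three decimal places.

0.100

Needing more than 13 spins ⇔ fewer than 3 successes in the first 13. With X ~ Binomial(13, 0.36), P(Y > 13) = P(X ≤ 2).
  k=0: C(13,0)·0.36^0·0.64^13 = 0.00302
  k=1: C(13,1)·0.36^1·0.64^12 = 0.02210
  k=2: C(13,2)·0.36^2·0.64^11 = 0.07459
P(X ≤ 2) = 0.09971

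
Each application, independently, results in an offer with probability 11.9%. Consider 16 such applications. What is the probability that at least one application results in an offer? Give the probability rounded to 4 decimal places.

P(at least one) = 1 − P(none) = 1 − (1 − 0.119)^16
= 1 − 0.131709 = 0.868291

0.8683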